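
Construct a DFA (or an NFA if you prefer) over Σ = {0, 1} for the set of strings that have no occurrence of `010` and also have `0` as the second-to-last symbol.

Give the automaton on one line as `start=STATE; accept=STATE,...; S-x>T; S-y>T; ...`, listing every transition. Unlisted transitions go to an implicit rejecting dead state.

Build one automaton per condition and run them in lockstep. The first has 4 states tracking partial matches of the forbidden pattern `010`; the second has 7 states tracking the last 2 symbols read. A product state is a pair (one from each), accepting exactly when both do.
An 11-state machine:
          0    1  
>  q0     q1   q2 
   q1     q3   q4 
   q2     q5   q6 
 * q3     q3   q4 
 * q4     q7   q6 
   q5     q3   q4 
   q6     q5   q6 
   q7     q8   q9 
   q8     q8   q9 
   q9     q7  q10 
   q10    q7  q10 
(> = start, * = accepting)

start=q0; accept=q3,q4; q0-0>q1; q0-1>q2; q1-0>q3; q1-1>q4; q2-0>q5; q2-1>q6; q3-0>q3; q3-1>q4; q4-0>q7; q4-1>q6; q5-0>q3; q5-1>q4; q6-0>q5; q6-1>q6; q7-0>q8; q7-1>q9; q8-0>q8; q8-1>q9; q9-0>q7; q9-1>q10; q10-0>q7; q10-1>q10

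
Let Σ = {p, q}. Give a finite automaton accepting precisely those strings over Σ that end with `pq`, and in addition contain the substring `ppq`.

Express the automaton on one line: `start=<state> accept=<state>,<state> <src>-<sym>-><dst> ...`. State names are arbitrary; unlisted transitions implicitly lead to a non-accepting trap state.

Handle the two conditions separately and then intersect. The first has 3 states tracking how much of the suffix `pq` has currently been matched; the second has 4 states tracking whether and how much of `ppq` has been seen. A product state is a pair (one from each), accepting exactly when both do.
        p   q  
>  s0   s1  s0 
   s1   s2  s3 
   s2   s2  s4 
   s3   s1  s0 
 * s4   s5  s6 
   s5   s5  s4 
   s6   s5  s6 
(> = start, * = accepting)

start=s0 accept=s4 s0-p->s1 s0-q->s0 s1-p->s2 s1-q->s3 s2-p->s2 s2-q->s4 s3-p->s1 s3-q->s0 s4-p->s5 s4-q->s6 s5-p->s5 s5-q->s4 s6-p->s5 s6-q->s6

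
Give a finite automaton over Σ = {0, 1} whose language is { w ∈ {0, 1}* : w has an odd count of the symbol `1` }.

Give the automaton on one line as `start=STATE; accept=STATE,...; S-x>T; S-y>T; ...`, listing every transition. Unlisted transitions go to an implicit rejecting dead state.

Keep the running count of `1`s modulo 2: each `1` advances along the cycle A → B → A while other symbols loop. Accept at B.
       0  1 
>  A   A  B 
 * B   B  A 
(> = start, * = accepting)

start=A; accept=B; A-0>A; A-1>B; B-0>B; B-1>A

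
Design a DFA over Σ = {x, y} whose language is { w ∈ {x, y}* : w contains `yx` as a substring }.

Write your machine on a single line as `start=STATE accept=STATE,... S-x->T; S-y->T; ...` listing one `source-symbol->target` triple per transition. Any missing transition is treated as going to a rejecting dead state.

start=q0; accept=q2; q0-x->q0; q0-y->q1; q1-x->q2; q1-y->q1; q2-x->q2; q2-y->q2

States q0..q1 record the length of the longest prefix of `yx` that matches the current input suffix. Reaching q2 means `yx` has been seen, and we stay there forever. Accept from q2.
With 3 states:
        x   y  
>  q0   q0  q1 
   q1   q2  q1 
 * q2   q2  q2 
(> = start, * = accepting)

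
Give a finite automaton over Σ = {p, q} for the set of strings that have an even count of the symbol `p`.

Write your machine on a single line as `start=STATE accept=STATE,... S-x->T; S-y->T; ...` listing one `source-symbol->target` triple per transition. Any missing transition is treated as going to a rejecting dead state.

start=s0; accept=s0; s0-p->s1; s0-q->s0; s1-p->s0; s1-q->s1

Keep the running count of `p`s modulo 2: each `p` advances along the cycle s0 → s1 → s0 while other symbols loop. Accept at s0.
A 2-state machine:
        p   q  
>* s0   s1  s0 
   s1   s0  s1 
(> = start, * = accepting)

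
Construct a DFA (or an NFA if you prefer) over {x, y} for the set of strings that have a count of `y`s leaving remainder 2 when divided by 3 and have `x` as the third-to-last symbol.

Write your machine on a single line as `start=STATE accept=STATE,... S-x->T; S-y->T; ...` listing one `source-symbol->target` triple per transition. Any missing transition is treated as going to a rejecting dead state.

Handle the two conditions separately and then intersect. One (3 states) tracks the count of `y`s modulo 3; the other (15 states) tracks the last 3 symbols read. Each combined state is a pair, one component from each; accept when both components accept. Equivalent product states are then merged.
With 14 states:
          x    y  
>  S0     S1   S2 
   S1     S1   S3 
   S2     S4   S5 
   S3     S4   S6 
   S4     S7   S8 
   S5     S9   S0 
 * S6     S9   S0 
   S7     S7  S10 
   S8    S11   S0 
   S9    S12   S0 
 * S10   S11   S0 
 * S11   S12   S0 
   S12   S13   S0 
 * S13   S13   S0 
(> = start, * = accepting)

start=S0; accept=S6,S10,S11,S13; S0-x->S1; S0-y->S2; S1-x->S1; S1-y->S3; S2-x->S4; S2-y->S5; S3-x->S4; S3-y->S6; S4-x->S7; S4-y->S8; S5-x->S9; S5-y->S0; S6-x->S9; S6-y->S0; S7-x->S7; S7-y->S10; S8-x->S11; S8-y->S0; S9-x->S12; S9-y->S0; S10-x->S11; S10-y->S0; S11-x->S12; S11-y->S0; S12-x->S13; S12-y->S0; S13-x->S13; S13-y->S0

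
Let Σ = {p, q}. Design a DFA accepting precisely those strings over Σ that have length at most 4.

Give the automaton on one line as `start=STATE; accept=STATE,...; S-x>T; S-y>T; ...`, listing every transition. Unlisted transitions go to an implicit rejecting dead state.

We only need to distinguish lengths 0, 1, …, 4, and '>4'. Chain A → B → C → D → E → F on every symbol, with F looping. Accepting states: {A, B, C, D, E}.
6 states suffice.
       p  q 
>* A   B  B 
 * B   C  C 
 * C   D  D 
 * D   E  E 
 * E   F  F 
   F   F  F 
(> = start, * = accepting)

start=A; accept=A,B,C,D,E; A-p>B; A-q>B; B-p>C; B-q>C; C-p>D; C-q>D; D-p>E; D-q>E; E-p>F; E-q>F; F-p>F; F-q>F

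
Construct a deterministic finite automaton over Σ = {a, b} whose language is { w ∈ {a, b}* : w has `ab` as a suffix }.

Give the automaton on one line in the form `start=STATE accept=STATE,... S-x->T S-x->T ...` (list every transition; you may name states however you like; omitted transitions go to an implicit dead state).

Remember how much of `ab` the current input suffix matches. State q0 means no match yet; q1 means the last symbol is `a`; q2 means the last 2 symbols are `ab`. Only q2 accepts. On a mismatch, fall back to the longest proper suffix that is still a prefix of `ab`.
3 states suffice.
        a   b  
>  q0   q1  q0 
   q1   q1  q2 
 * q2   q1  q0 
(> = start, * = accepting)

start=q0 accept=q2 q0-a->q1 q0-b->q0 q1-a->q1 q1-b->q2 q2-a->q1 q2-b->q0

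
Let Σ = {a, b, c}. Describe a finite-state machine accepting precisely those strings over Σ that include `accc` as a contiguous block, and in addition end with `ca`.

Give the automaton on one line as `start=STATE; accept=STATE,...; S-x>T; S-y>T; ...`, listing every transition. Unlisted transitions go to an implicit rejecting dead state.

start=S0; accept=S5; S0-a>S1; S0-b>S0; S0-c>S0; S1-a>S1; S1-b>S0; S1-c>S2; S2-a>S1; S2-b>S0; S2-c>S3; S3-a>S1; S3-b>S0; S3-c>S4; S4-a>S5; S4-b>S6; S4-c>S4; S5-a>S6; S5-b>S6; S5-c>S4; S6-a>S6; S6-b>S6; S6-c>S4

Build one automaton per condition and run them in lockstep. The first has 5 states tracking whether and how much of `accc` has been seen; the second has 3 states tracking how much of the suffix `ca` has currently been matched. A product state is a pair (one from each), accepting exactly when both do. After merging equivalent states the machine shrinks.
A 7-state machine:
        a   b   c  
>  S0   S1  S0  S0 
   S1   S1  S0  S2 
   S2   S1  S0  S3 
   S3   S1  S0  S4 
   S4   S5  S6  S4 
 * S5   S6  S6  S4 
   S6   S6  S6  S4 
(> = start, * = accepting)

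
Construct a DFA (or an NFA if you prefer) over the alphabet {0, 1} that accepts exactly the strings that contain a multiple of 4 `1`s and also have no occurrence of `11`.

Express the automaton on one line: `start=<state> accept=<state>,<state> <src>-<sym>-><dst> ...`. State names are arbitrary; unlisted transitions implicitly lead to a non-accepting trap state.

start=q0 accept=q0,q8 q0-0->q0 q0-1->q1 q1-0->q2 q1-1->q3 q2-0->q2 q2-1->q4 q3-0->q3 q3-1->q3 q4-0->q5 q4-1->q3 q5-0->q5 q5-1->q6 q6-0->q7 q6-1->q3 q7-0->q7 q7-1->q8 q8-0->q0 q8-1->q3

Build one automaton per condition and run them in lockstep. One (4 states) tracks the count of `1`s modulo 4; the other (3 states) tracks partial matches of the forbidden pattern `11`. Each combined state is a pair, one component from each; accept when both components accept. After merging equivalent states the machine shrinks.
        0   1  
>* q0   q0  q1 
   q1   q2  q3 
   q2   q2  q4 
   q3   q3  q3 
   q4   q5  q3 
   q5   q5  q6 
   q6   q7  q3 
   q7   q7  q8 
 * q8   q0  q3 
(> = start, * = accepting)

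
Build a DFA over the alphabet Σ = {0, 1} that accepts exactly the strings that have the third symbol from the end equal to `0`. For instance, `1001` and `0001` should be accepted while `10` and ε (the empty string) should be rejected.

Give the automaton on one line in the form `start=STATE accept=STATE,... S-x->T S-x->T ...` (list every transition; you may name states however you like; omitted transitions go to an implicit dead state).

start=s0 accept=s7,s8,s9,s10 s0-0->s1 s0-1->s2 s1-0->s3 s1-1->s4 s2-0->s5 s2-1->s6 s3-0->s7 s3-1->s8 s4-0->s9 s4-1->s10 s5-0->s11 s5-1->s12 s6-0->s13 s6-1->s14 s7-0->s7 s7-1->s8 s8-0->s9 s8-1->s10 s9-0->s11 s9-1->s12 s10-0->s13 s10-1->s14 s11-0->s7 s11-1->s8 s12-0->s9 s12-1->s10 s13-0->s11 s13-1->s12 s14-0->s13 s14-1->s14

Because acceptance depends on a position counted from the end, the machine has to buffer the most recent 3 symbols. Make each state the string of the last up-to-3 symbols read; on input `x` shift the window left and append `x`. Accept when the buffered window has length 3 and begins with `0`.
15 states suffice.
          0    1  
>  s0     s1   s2 
   s1     s3   s4 
   s2     s5   s6 
   s3     s7   s8 
   s4     s9  s10 
   s5    s11  s12 
   s6    s13  s14 
 * s7     s7   s8 
 * s8     s9  s10 
 * s9    s11  s12 
 * s10   s13  s14 
   s11    s7   s8 
   s12    s9  s10 
   s13   s11  s12 
   s14   s13  s14 
(> = start, * = accepting)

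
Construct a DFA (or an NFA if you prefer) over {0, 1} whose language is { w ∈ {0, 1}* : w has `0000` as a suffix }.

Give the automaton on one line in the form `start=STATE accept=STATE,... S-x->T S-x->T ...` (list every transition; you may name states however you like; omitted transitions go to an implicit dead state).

Remember how much of `0000` the current input suffix matches. State q0 means no match yet; q1 means the last symbol is `0`; q2 means the last 2 symbols are `00`; q3 means the last 3 symbols are `000`; q4 means the last 4 symbols are `0000`. Only q4 accepts. On a mismatch, fall back to the longest proper suffix that is still a prefix of `0000`.
        0   1  
>  q0   q1  q0 
   q1   q2  q0 
   q2   q3  q0 
   q3   q4  q0 
 * q4   q4  q0 
(> = start, * = accepting)

start=q0 accept=q4 q0-0->q1 q0-1->q0 q1-0->q2 q1-1->q0 q2-0->q3 q2-1->q0 q3-0->q4 q3-1->q0 q4-0->q4 q4-1->q0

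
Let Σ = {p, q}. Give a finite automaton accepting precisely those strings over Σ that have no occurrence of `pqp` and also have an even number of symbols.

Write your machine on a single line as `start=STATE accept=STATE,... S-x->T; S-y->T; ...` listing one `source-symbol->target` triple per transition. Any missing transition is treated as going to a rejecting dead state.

Build one automaton per condition and run them in lockstep. One (4 states) tracks partial matches of the forbidden pattern `pqp`; the other (2 states) tracks the input length modulo 2. Each combined state is a pair, one component from each; accept when both components accept.
With 8 states:
       p  q 
>* A   B  C 
   B   D  E 
   C   D  A 
 * D   B  F 
 * E   G  C 
   F   H  A 
   G   H  H 
   H   G  G 
(> = start, * = accepting)

start=A; accept=A,D,E; A-p->B; A-q->C; B-p->D; B-q->E; C-p->D; C-q->A; D-p->B; D-q->F; E-p->G; E-q->C; F-p->H; F-q->A; G-p->H; G-q->H; H-p->G; H-q->G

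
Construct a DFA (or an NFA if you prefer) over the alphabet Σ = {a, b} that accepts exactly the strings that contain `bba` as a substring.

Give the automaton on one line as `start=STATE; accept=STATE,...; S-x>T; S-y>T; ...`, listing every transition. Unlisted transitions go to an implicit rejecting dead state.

start=s0; accept=s3; s0-a>s0; s0-b>s1; s1-a>s0; s1-b>s2; s2-a>s3; s2-b>s2; s3-a>s3; s3-b>s3

States s0..s2 record the length of the longest prefix of `bba` that matches the current input suffix. Reaching s3 means `bba` has been seen, and we stay there forever. Accept from s3.
4 states suffice.
        a   b  
>  s0   s0  s1 
   s1   s0  s2 
   s2   s3  s2 
 * s3   s3  s3 
(> = start, * = accepting)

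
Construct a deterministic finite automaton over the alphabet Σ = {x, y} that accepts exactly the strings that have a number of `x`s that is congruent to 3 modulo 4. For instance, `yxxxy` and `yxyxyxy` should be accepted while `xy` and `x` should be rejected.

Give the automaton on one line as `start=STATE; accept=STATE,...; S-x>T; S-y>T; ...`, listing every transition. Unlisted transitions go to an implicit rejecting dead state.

The only thing that matters is how many `x`s have appeared, reduced mod 4. Use one state per residue: A for 0, …, D for 3. Reading `x` moves to the next residue; anything else stays put. D is accepting.
       x  y 
>  A   B  A 
   B   C  B 
   C   D  C 
 * D   A  D 
(> = start, * = accepting)

start=A; accept=D; A-x>B; A-y>A; B-x>C; B-y>B; C-x>D; C-y>C; D-x>A; D-y>D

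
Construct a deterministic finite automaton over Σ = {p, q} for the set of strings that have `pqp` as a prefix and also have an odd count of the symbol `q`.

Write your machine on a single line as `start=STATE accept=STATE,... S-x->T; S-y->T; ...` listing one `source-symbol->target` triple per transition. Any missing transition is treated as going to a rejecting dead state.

start=A; accept=F; A-p->B; A-q->C; B-p->D; B-q->E; C-p->C; C-q->D; D-p->D; D-q->C; E-p->F; E-q->D; F-p->F; F-q->G; G-p->G; G-q->F

Build one automaton per condition and run them in lockstep. One (5 states) tracks whether the input so far still matches the prefix `pqp`; the other (2 states) tracks the count of `q`s modulo 2. Each combined state is a pair, one component from each; accept when both components accept.
       p  q 
>  A   B  C 
   B   D  E 
   C   C  D 
   D   D  C 
   E   F  D 
 * F   F  G 
   G   G  F 
(> = start, * = accepting)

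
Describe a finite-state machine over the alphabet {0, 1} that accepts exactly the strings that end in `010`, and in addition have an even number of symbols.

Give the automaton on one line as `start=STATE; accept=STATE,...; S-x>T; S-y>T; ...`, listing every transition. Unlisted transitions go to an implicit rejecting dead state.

start=q0; accept=q4; q0-0>q1; q0-1>q1; q1-0>q2; q1-1>q0; q2-0>q1; q2-1>q3; q3-0>q4; q3-1>q0; q4-0>q1; q4-1>q3

Handle the two conditions separately and then intersect. The first has 4 states tracking how much of the suffix `010` has currently been matched; the second has 2 states tracking the input length modulo 2. A product state is a pair (one from each), accepting exactly when both do. Minimizing collapses redundant product states.
5 states suffice.
        0   1  
>  q0   q1  q1 
   q1   q2  q0 
   q2   q1  q3 
   q3   q4  q0 
 * q4   q1  q3 
(> = start, * = accepting)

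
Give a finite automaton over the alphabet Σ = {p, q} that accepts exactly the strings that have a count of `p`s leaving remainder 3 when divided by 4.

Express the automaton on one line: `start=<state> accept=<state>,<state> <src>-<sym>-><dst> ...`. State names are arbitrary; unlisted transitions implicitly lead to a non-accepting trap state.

Keep the running count of `p`s modulo 4: each `p` advances along the cycle S0 → S1 → S2 → S3 → S0 while other symbols loop. Accept at S3.
4 states suffice.
        p   q  
>  S0   S1  S0 
   S1   S2  S1 
   S2   S3  S2 
 * S3   S0  S3 
(> = start, * = accepting)

start=S0 accept=S3 S0-p->S1 S0-q->S0 S1-p->S2 S1-q->S1 S2-p->S3 S2-q->S2 S3-p->S0 S3-q->S3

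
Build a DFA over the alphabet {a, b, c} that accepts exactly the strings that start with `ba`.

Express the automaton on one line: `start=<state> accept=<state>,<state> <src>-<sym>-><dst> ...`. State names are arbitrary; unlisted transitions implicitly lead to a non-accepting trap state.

Walk along `ba` while the input agrees: from q0 take `b` to q1, and so on. Any deviation drops to the rejecting sink q3. Once q2 is reached the prefix is confirmed and every continuation is accepted.
        a   b   c  
>  q0   q3  q1  q3 
   q1   q2  q3  q3 
 * q2   q2  q2  q2 
   q3   q3  q3  q3 
(> = start, * = accepting)

start=q0 accept=q2 q0-a->q3 q0-b->q1 q0-c->q3 q1-a->q2 q1-b->q3 q1-c->q3 q2-a->q2 q2-b->q2 q2-c->q2 q3-a->q3 q3-b->q3 q3-c->q3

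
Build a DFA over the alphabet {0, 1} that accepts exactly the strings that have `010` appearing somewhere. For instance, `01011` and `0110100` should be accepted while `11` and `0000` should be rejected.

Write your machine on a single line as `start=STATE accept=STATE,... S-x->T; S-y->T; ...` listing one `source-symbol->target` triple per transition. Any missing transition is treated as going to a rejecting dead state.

start=q0; accept=q3; q0-0->q1; q0-1->q0; q1-0->q1; q1-1->q2; q2-0->q3; q2-1->q0; q3-0->q3; q3-1->q3

States q0..q2 record the length of the longest prefix of `010` that matches the current input suffix. Reaching q3 means `010` has been seen, and we stay there forever. Accept from q3.
        0   1  
>  q0   q1  q0 
   q1   q1  q2 
   q2   q3  q0 
 * q3   q3  q3 
(> = start, * = accepting)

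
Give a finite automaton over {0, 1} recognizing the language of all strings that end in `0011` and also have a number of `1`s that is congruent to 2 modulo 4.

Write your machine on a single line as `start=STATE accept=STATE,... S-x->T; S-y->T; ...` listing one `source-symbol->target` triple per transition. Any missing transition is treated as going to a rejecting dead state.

start=q0; accept=q7; q0-0->q1; q0-1->q2; q1-0->q3; q1-1->q2; q2-0->q2; q2-1->q4; q3-0->q3; q3-1->q5; q4-0->q4; q4-1->q6; q5-0->q2; q5-1->q7; q6-0->q6; q6-1->q0; q7-0->q4; q7-1->q6

Build one automaton per condition and run them in lockstep. The first has 5 states tracking how much of the suffix `0011` has currently been matched; the second has 4 states tracking the count of `1`s modulo 4. A product state is a pair (one from each), accepting exactly when both do. After merging equivalent states the machine shrinks.
        0   1  
>  q0   q1  q2 
   q1   q3  q2 
   q2   q2  q4 
   q3   q3  q5 
   q4   q4  q6 
   q5   q2  q7 
   q6   q6  q0 
 * q7   q4  q6 
(> = start, * = accepting)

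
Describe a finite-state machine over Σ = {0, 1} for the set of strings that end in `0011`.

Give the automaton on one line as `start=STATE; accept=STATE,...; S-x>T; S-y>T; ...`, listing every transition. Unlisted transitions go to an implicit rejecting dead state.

Let each state record the length of the longest suffix of the input read so far that is also a prefix of `0011`. q1 means the last symbol is `0`; q2 means the last 2 symbols are `00`; q3 means the last 3 symbols are `001`; q4 means the last 4 symbols are `0011`. Accept only at q4, where the string currently ends in `0011`.
5 states suffice.
        0   1  
>  q0   q1  q0 
   q1   q2  q0 
   q2   q2  q3 
   q3   q1  q4 
 * q4   q1  q0 
(> = start, * = accepting)

start=q0; accept=q4; q0-0>q1; q0-1>q0; q1-0>q2; q1-1>q0; q2-0>q2; q2-1>q3; q3-0>q1; q3-1>q4; q4-0>q1; q4-1>q0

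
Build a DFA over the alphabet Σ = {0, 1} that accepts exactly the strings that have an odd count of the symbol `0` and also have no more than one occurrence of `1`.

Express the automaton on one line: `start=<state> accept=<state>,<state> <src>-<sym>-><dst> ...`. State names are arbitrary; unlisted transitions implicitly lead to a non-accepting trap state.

start=q0 accept=q1,q3 q0-0->q1 q0-1->q2 q1-0->q0 q1-1->q3 q2-0->q3 q2-1->q4 q3-0->q2 q3-1->q4 q4-0->q4 q4-1->q4

Build one automaton per condition and run them in lockstep. The first has 2 states tracking the count of `0`s modulo 2; the second has 3 states tracking the count of `1`s, saturating at 2. A product state is a pair (one from each), accepting exactly when both do. Equivalent product states are then merged.
A 5-state machine:
        0   1  
>  q0   q1  q2 
 * q1   q0  q3 
   q2   q3  q4 
 * q3   q2  q4 
   q4   q4  q4 
(> = start, * = accepting)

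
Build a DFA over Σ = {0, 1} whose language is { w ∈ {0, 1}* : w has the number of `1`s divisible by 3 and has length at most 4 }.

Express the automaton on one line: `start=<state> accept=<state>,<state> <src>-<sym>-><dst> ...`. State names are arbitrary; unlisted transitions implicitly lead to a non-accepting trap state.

Run two small machines in parallel and take their product. The first has 3 states tracking the count of `1`s modulo 3; the second has 6 states tracking the input length, saturating at 5. A product state is a pair (one from each), accepting exactly when both do.
          0    1  
>* s0     s1   s2 
 * s1     s3   s4 
   s2     s4   s5 
 * s3     s6   s7 
   s4     s7   s8 
   s5     s8   s6 
 * s6     s9  s10 
   s7    s10  s11 
   s8    s11   s9 
 * s9    s12  s13 
   s10   s13  s14 
   s11   s14  s12 
   s12   s12  s13 
   s13   s13  s14 
   s14   s14  s12 
(> = start, * = accepting)

start=s0 accept=s0,s1,s3,s6,s9 s0-0->s1 s0-1->s2 s1-0->s3 s1-1->s4 s2-0->s4 s2-1->s5 s3-0->s6 s3-1->s7 s4-0->s7 s4-1->s8 s5-0->s8 s5-1->s6 s6-0->s9 s6-1->s10 s7-0->s10 s7-1->s11 s8-0->s11 s8-1->s9 s9-0->s12 s9-1->s13 s10-0->s13 s10-1->s14 s11-0->s14 s11-1->s12 s12-0->s12 s12-1->s13 s13-0->s13 s13-1->s14 s14-0->s14 s14-1->s12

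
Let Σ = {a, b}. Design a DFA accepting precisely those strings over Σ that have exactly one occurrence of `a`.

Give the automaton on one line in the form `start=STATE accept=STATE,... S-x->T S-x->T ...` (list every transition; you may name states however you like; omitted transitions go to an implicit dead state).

start=S0 accept=S1 S0-a->S1 S0-b->S0 S1-a->S2 S1-b->S1 S2-a->S2 S2-b->S2

Only the number of `a`s matters, and only up to 2. Make a chain S0 → S1 → S2 advanced by each `a` (with S2 absorbing); every other symbol self-loops. The accepting set is {S1}.
A 3-state machine:
        a   b  
>  S0   S1  S0 
 * S1   S2  S1 
   S2   S2  S2 
(> = start, * = accepting)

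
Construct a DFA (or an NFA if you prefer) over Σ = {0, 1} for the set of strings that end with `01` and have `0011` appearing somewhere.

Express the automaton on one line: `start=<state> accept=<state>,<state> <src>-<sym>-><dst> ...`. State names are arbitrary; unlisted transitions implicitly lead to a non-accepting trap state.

start=A accept=H A-0->B A-1->A B-0->C B-1->D C-0->C C-1->E D-0->B D-1->A E-0->B E-1->F F-0->G F-1->F G-0->G G-1->H H-0->G H-1->F

Build one automaton per condition and run them in lockstep. One (3 states) tracks how much of the suffix `01` has currently been matched; the other (5 states) tracks whether and how much of `0011` has been seen. Each combined state is a pair, one component from each; accept when both components accept.
An 8-state machine:
       0  1 
>  A   B  A 
   B   C  D 
   C   C  E 
   D   B  A 
   E   B  F 
   F   G  F 
   G   G  H 
 * H   G  F 
(> = start, * = accepting)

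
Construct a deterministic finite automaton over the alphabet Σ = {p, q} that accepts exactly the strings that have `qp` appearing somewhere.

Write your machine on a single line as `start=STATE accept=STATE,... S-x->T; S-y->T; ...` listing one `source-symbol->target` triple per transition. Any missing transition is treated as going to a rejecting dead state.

Track how much of `qp` has been matched so far: state S0 is no progress, S2 is the absorbing accept state reached once `qp` has occurred. Intermediate states record partial matches; on a mismatch, fall back to the longest reusable overlap.
3 states suffice.
        p   q  
>  S0   S0  S1 
   S1   S2  S1 
 * S2   S2  S2 
(> = start, * = accepting)

start=S0; accept=S2; S0-p->S0; S0-q->S1; S1-p->S2; S1-q->S1; S2-p->S2; S2-q->S2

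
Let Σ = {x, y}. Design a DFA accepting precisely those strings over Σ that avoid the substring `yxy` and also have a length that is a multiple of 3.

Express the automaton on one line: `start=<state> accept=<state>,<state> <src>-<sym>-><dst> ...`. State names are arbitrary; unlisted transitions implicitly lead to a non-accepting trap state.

start=S0 accept=S0,S6,S7 S0-x->S1 S0-y->S2 S1-x->S3 S1-y->S4 S2-x->S5 S2-y->S4 S3-x->S0 S3-y->S6 S4-x->S7 S4-y->S6 S5-x->S0 S5-y->S8 S6-x->S9 S6-y->S2 S7-x->S1 S7-y->S10 S8-x->S10 S8-y->S10 S9-x->S3 S9-y->S11 S10-x->S11 S10-y->S11 S11-x->S8 S11-y->S8

Handle the two conditions separately and then intersect. The first has 4 states tracking partial matches of the forbidden pattern `yxy`; the second has 3 states tracking the input length modulo 3. A product state is a pair (one from each), accepting exactly when both do.
With 12 states:
          x    y  
>* S0     S1   S2 
   S1     S3   S4 
   S2     S5   S4 
   S3     S0   S6 
   S4     S7   S6 
   S5     S0   S8 
 * S6     S9   S2 
 * S7     S1  S10 
   S8    S10  S10 
   S9     S3  S11 
   S10   S11  S11 
   S11    S8   S8 
(> = start, * = accepting)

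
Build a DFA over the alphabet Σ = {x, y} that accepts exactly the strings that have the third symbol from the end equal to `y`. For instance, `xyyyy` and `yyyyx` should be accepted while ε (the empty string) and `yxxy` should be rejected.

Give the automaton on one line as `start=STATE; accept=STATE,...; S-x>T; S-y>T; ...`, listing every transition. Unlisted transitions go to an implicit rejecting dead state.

A DFA must remember the last 3 symbols (since which symbol is third-to-last isn't known until the input ends). Use one state per possible window of the last ≤3 symbols; accept from those whose window starts with `y`.
A 15-state machine:
       x  y 
>  A   B  C 
   B   D  E 
   C   F  G 
   D   H  I 
   E   J  K 
   F   L  M 
   G   N  O 
   H   H  I 
   I   J  K 
   J   L  M 
   K   N  O 
 * L   H  I 
 * M   J  K 
 * N   L  M 
 * O   N  O 
(> = start, * = accepting)

start=A; accept=L,M,N,O; A-x>B; A-y>C; B-x>D; B-y>E; C-x>F; C-y>G; D-x>H; D-y>I; E-x>J; E-y>K; F-x>L; F-y>M; G-x>N; G-y>O; H-x>H; H-y>I; I-x>J; I-y>K; J-x>L; J-y>M; K-x>N; K-y>O; L-x>H; L-y>I; M-x>J; M-y>K; N-x>L; N-y>M; O-x>N; O-y>O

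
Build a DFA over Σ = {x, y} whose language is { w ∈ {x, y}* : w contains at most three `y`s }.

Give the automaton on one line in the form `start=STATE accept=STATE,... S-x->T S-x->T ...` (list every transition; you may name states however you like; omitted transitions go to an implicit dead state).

start=S0 accept=S0,S1,S2,S3 S0-x->S0 S0-y->S1 S1-x->S1 S1-y->S2 S2-x->S2 S2-y->S3 S3-x->S3 S3-y->S4 S4-x->S4 S4-y->S4

Only the number of `y`s matters, and only up to 4. Make a chain S0 → S1 → S2 → S3 → S4 advanced by each `y` (with S4 absorbing); every other symbol self-loops. The accepting set is {S0, S1, S2, S3}.
5 states suffice.
        x   y  
>* S0   S0  S1 
 * S1   S1  S2 
 * S2   S2  S3 
 * S3   S3  S4 
   S4   S4  S4 
(> = start, * = accepting)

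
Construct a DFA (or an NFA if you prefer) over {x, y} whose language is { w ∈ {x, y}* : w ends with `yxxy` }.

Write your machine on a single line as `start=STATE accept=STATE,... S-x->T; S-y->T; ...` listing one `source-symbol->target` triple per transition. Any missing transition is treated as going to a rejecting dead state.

start=q0; accept=q4; q0-x->q0; q0-y->q1; q1-x->q2; q1-y->q1; q2-x->q3; q2-y->q1; q3-x->q0; q3-y->q4; q4-x->q2; q4-y->q1

Remember how much of `yxxy` the current input suffix matches. State q0 means no match yet; q1 means the last symbol is `y`; q2 means the last 2 symbols are `yx`; q3 means the last 3 symbols are `yxx`; q4 means the last 4 symbols are `yxxy`. Only q4 accepts. On a mismatch, fall back to the longest proper suffix that is still a prefix of `yxxy`.
        x   y  
>  q0   q0  q1 
   q1   q2  q1 
   q2   q3  q1 
   q3   q0  q4 
 * q4   q2  q1 
(> = start, * = accepting)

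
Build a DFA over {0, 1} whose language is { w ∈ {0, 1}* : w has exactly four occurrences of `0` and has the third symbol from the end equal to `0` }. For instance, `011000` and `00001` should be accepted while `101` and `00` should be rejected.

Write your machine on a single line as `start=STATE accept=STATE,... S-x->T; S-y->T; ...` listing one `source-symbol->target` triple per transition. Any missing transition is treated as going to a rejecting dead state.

Build one automaton per condition and run them in lockstep. The first has 6 states tracking the count of `0`s, saturating at 5; the second has 15 states tracking the last 3 symbols read. A product state is a pair (one from each), accepting exactly when both do. Equivalent product states are then merged.
16 states suffice.
          0    1  
>  q0     q1   q0 
   q1     q2   q1 
   q2     q3   q4 
   q3     q5   q6 
   q4     q7   q4 
 * q5     q8   q9 
   q6    q10  q11 
   q7    q12   q6 
   q8     q8   q8 
 * q9     q8  q13 
 * q10    q8  q14 
   q11   q15  q11 
   q12    q8   q9 
 * q13    q8   q8 
   q14    q8  q13 
   q15    q8  q14 
(> = start, * = accepting)

start=q0; accept=q5,q9,q10,q13; q0-0->q1; q0-1->q0; q1-0->q2; q1-1->q1; q2-0->q3; q2-1->q4; q3-0->q5; q3-1->q6; q4-0->q7; q4-1->q4; q5-0->q8; q5-1->q9; q6-0->q10; q6-1->q11; q7-0->q12; q7-1->q6; q8-0->q8; q8-1->q8; q9-0->q8; q9-1->q13; q10-0->q8; q10-1->q14; q11-0->q15; q11-1->q11; q12-0->q8; q12-1->q9; q13-0->q8; q13-1->q8; q14-0->q8; q14-1->q13; q15-0->q8; q15-1->q14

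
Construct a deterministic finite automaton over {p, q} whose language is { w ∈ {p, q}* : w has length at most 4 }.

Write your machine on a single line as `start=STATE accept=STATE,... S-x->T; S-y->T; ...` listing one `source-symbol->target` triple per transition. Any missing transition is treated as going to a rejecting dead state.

Count input length up to 5: every symbol moves from s0 toward s5, which means 'more than 4' and absorbs. Accept from {s0, s1, s2, s3, s4}.
        p   q  
>* s0   s1  s1 
 * s1   s2  s2 
 * s2   s3  s3 
 * s3   s4  s4 
 * s4   s5  s5 
   s5   s5  s5 
(> = start, * = accepting)

start=s0; accept=s0,s1,s2,s3,s4; s0-p->s1; s0-q->s1; s1-p->s2; s1-q->s2; s2-p->s3; s2-q->s3; s3-p->s4; s3-q->s4; s4-p->s5; s4-q->s5; s5-p->s5; s5-q->s5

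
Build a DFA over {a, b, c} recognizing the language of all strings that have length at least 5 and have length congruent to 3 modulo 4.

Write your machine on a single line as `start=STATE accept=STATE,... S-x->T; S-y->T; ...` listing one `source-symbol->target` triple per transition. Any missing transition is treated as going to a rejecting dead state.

Handle the two conditions separately and then intersect. One (7 states) tracks the input length, saturating at 6; the other (4 states) tracks the input length modulo 4. Each combined state is a pair, one component from each; accept when both components accept. After merging equivalent states the machine shrinks.
An 8-state machine:
        a   b   c  
>  s0   s1  s1  s1 
   s1   s2  s2  s2 
   s2   s3  s3  s3 
   s3   s4  s4  s4 
   s4   s5  s5  s5 
   s5   s6  s6  s6 
   s6   s7  s7  s7 
 * s7   s4  s4  s4 
(> = start, * = accepting)

start=s0; accept=s7; s0-a->s1; s0-b->s1; s0-c->s1; s1-a->s2; s1-b->s2; s1-c->s2; s2-a->s3; s2-b->s3; s2-c->s3; s3-a->s4; s3-b->s4; s3-c->s4; s4-a->s5; s4-b->s5; s4-c->s5; s5-a->s6; s5-b->s6; s5-c->s6; s6-a->s7; s6-b->s7; s6-c->s7; s7-a->s4; s7-b->s4; s7-c->s4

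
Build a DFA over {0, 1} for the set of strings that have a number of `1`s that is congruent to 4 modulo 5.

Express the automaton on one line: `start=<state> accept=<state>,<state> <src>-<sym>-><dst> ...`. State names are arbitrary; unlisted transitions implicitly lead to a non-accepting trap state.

Keep the running count of `1`s modulo 5: each `1` advances along the cycle q0 → q1 → q2 → q3 → q4 → q0 while other symbols loop. Accept at q4.
        0   1  
>  q0   q0  q1 
   q1   q1  q2 
   q2   q2  q3 
   q3   q3  q4 
 * q4   q4  q0 
(> = start, * = accepting)

start=q0 accept=q4 q0-0->q0 q0-1->q1 q1-0->q1 q1-1->q2 q2-0->q2 q2-1->q3 q3-0->q3 q3-1->q4 q4-0->q4 q4-1->q0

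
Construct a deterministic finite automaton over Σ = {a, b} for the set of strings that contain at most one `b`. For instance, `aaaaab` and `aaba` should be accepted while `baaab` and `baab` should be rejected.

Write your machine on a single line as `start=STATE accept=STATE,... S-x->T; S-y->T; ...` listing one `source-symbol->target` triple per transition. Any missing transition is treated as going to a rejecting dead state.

start=q0; accept=q0,q1; q0-a->q0; q0-b->q1; q1-a->q1; q1-b->q2; q2-a->q2; q2-b->q2

Count `b`s, saturating at 2: state q0 means no `b` yet, q1 means one `b` seen, q2 means more than one. Each `b` increments (capped at q2); other symbols loop. Accept from {q0, q1}.
With 3 states:
        a   b  
>* q0   q0  q1 
 * q1   q1  q2 
   q2   q2  q2 
(> = start, * = accepting)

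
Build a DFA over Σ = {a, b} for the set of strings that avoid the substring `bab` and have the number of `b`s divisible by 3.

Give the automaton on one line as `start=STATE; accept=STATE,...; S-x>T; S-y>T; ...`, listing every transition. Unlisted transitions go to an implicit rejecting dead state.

start=S0; accept=S0,S7,S9; S0-a>S0; S0-b>S1; S1-a>S2; S1-b>S3; S2-a>S4; S2-b>S5; S3-a>S6; S3-b>S7; S4-a>S4; S4-b>S3; S5-a>S5; S5-b>S5; S6-a>S8; S6-b>S5; S7-a>S9; S7-b>S1; S8-a>S8; S8-b>S7; S9-a>S0; S9-b>S5

Handle the two conditions separately and then intersect. One (4 states) tracks partial matches of the forbidden pattern `bab`; the other (3 states) tracks the count of `b`s modulo 3. Each combined state is a pair, one component from each; accept when both components accept. After merging equivalent states the machine shrinks.
A 10-state machine:
        a   b  
>* S0   S0  S1 
   S1   S2  S3 
   S2   S4  S5 
   S3   S6  S7 
   S4   S4  S3 
   S5   S5  S5 
   S6   S8  S5 
 * S7   S9  S1 
   S8   S8  S7 
 * S9   S0  S5 
(> = start, * = accepting)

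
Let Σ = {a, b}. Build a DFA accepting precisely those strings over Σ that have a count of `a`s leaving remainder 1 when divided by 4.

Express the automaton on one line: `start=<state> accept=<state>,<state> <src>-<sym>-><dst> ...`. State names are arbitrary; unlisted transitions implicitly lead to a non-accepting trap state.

Keep the running count of `a`s modulo 4: each `a` advances along the cycle q0 → q1 → q2 → q3 → q0 while other symbols loop. Accept at q1.
        a   b  
>  q0   q1  q0 
 * q1   q2  q1 
   q2   q3  q2 
   q3   q0  q3 
(> = start, * = accepting)

start=q0 accept=q1 q0-a->q1 q0-b->q0 q1-a->q2 q1-b->q1 q2-a->q3 q2-b->q2 q3-a->q0 q3-b->q3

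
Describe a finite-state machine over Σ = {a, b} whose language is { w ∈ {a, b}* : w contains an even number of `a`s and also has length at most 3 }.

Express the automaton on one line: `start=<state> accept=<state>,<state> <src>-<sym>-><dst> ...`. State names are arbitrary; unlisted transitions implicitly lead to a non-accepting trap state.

Run two small machines in parallel and take their product. The first has 2 states tracking the count of `a`s modulo 2; the second has 5 states tracking the input length, saturating at 4. A product state is a pair (one from each), accepting exactly when both do. Minimizing collapses redundant product states.
7 states suffice.
        a   b  
>* q0   q1  q2 
   q1   q3  q4 
 * q2   q4  q3 
 * q3   q5  q6 
   q4   q6  q5 
   q5   q5  q5 
 * q6   q5  q5 
(> = start, * = accepting)

start=q0 accept=q0,q2,q3,q6 q0-a->q1 q0-b->q2 q1-a->q3 q1-b->q4 q2-a->q4 q2-b->q3 q3-a->q5 q3-b->q6 q4-a->q6 q4-b->q5 q5-a->q5 q5-b->q5 q6-a->q5 q6-b->q5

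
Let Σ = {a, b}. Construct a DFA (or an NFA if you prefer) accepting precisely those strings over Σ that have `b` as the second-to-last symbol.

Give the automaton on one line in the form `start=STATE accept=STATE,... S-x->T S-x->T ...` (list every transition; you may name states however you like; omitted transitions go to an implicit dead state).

Because acceptance depends on a position counted from the end, the machine has to buffer the most recent 2 symbols. Make each state the string of the last up-to-2 symbols read; on input `x` shift the window left and append `x`. Accept when the buffered window has length 2 and begins with `b`.
With 7 states:
        a   b  
>  S0   S1  S2 
   S1   S3  S4 
   S2   S5  S6 
   S3   S3  S4 
   S4   S5  S6 
 * S5   S3  S4 
 * S6   S5  S6 
(> = start, * = accepting)

start=S0 accept=S5,S6 S0-a->S1 S0-b->S2 S1-a->S3 S1-b->S4 S2-a->S5 S2-b->S6 S3-a->S3 S3-b->S4 S4-a->S5 S4-b->S6 S5-a->S3 S5-b->S4 S6-a->S5 S6-b->S6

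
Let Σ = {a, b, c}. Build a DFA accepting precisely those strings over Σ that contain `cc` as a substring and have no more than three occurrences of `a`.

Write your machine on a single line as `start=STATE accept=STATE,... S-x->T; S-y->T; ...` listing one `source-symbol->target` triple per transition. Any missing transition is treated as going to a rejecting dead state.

Build one automaton per condition and run them in lockstep. The first has 3 states tracking whether and how much of `cc` has been seen; the second has 5 states tracking the count of `a`s, saturating at 4. A product state is a pair (one from each), accepting exactly when both do. Equivalent product states are then merged.
With 13 states:
          a    b    c  
>  q0     q1   q0   q2 
   q1     q3   q1   q4 
   q2     q1   q0   q5 
   q3     q6   q3   q7 
   q4     q3   q1   q8 
 * q5     q8   q5   q5 
   q6     q9   q6  q10 
   q7     q6   q3  q11 
 * q8    q11   q8   q8 
   q9     q9   q9   q9 
   q10    q9   q6  q12 
 * q11   q12  q11  q11 
 * q12    q9  q12  q12 
(> = start, * = accepting)

start=q0; accept=q5,q8,q11,q12; q0-a->q1; q0-b->q0; q0-c->q2; q1-a->q3; q1-b->q1; q1-c->q4; q2-a->q1; q2-b->q0; q2-c->q5; q3-a->q6; q3-b->q3; q3-c->q7; q4-a->q3; q4-b->q1; q4-c->q8; q5-a->q8; q5-b->q5; q5-c->q5; q6-a->q9; q6-b->q6; q6-c->q10; q7-a->q6; q7-b->q3; q7-c->q11; q8-a->q11; q8-b->q8; q8-c->q8; q9-a->q9; q9-b->q9; q9-c->q9; q10-a->q9; q10-b->q6; q10-c->q12; q11-a->q12; q11-b->q11; q11-c->q11; q12-a->q9; q12-b->q12; q12-c->q12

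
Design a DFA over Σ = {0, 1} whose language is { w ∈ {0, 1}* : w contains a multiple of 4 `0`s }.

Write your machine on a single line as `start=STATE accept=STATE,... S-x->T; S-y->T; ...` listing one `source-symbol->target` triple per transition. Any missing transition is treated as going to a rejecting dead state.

The only thing that matters is how many `0`s have appeared, reduced mod 4. Use one state per residue: q0 for 0, …, q3 for 3. Reading `0` moves to the next residue; anything else stays put. q0 is accepting.
4 states suffice.
        0   1  
>* q0   q1  q0 
   q1   q2  q1 
   q2   q3  q2 
   q3   q0  q3 
(> = start, * = accepting)

start=q0; accept=q0; q0-0->q1; q0-1->q0; q1-0->q2; q1-1->q1; q2-0->q3; q2-1->q2; q3-0->q0; q3-1->q3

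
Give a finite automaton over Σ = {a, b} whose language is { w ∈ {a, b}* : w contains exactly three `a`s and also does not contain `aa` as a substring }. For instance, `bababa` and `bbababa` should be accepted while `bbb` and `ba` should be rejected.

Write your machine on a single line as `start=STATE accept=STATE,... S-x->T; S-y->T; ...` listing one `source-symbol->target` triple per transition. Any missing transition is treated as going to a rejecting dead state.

start=s0; accept=s8,s9; s0-a->s1; s0-b->s0; s1-a->s2; s1-b->s3; s2-a->s4; s2-b->s2; s3-a->s5; s3-b->s3; s4-a->s6; s4-b->s4; s5-a->s4; s5-b->s7; s6-a->s6; s6-b->s6; s7-a->s8; s7-b->s7; s8-a->s6; s8-b->s9; s9-a->s10; s9-b->s9; s10-a->s6; s10-b->s11; s11-a->s10; s11-b->s11

Run two small machines in parallel and take their product. The first has 5 states tracking the count of `a`s, saturating at 4; the second has 3 states tracking partial matches of the forbidden pattern `aa`. A product state is a pair (one from each), accepting exactly when both do.
          a    b  
>  s0     s1   s0 
   s1     s2   s3 
   s2     s4   s2 
   s3     s5   s3 
   s4     s6   s4 
   s5     s4   s7 
   s6     s6   s6 
   s7     s8   s7 
 * s8     s6   s9 
 * s9    s10   s9 
   s10    s6  s11 
   s11   s10  s11 
(> = start, * = accepting)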